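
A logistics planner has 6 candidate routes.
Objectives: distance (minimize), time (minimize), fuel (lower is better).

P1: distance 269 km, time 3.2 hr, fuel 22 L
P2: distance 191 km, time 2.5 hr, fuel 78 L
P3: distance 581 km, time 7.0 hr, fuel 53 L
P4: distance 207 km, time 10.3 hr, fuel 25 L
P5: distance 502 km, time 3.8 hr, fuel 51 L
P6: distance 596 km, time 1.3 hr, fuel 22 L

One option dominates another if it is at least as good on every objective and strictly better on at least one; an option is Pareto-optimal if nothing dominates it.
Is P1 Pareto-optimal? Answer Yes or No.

P2: worse on fuel (78 vs 22).
P3: worse on distance (581 vs 269).
P4: worse on time (10.3 vs 3.2).
P5: worse on distance (502 vs 269).
P6: worse on distance (596 vs 269).
No option is at least as good as P1 on every objective and strictly better on one.

Yes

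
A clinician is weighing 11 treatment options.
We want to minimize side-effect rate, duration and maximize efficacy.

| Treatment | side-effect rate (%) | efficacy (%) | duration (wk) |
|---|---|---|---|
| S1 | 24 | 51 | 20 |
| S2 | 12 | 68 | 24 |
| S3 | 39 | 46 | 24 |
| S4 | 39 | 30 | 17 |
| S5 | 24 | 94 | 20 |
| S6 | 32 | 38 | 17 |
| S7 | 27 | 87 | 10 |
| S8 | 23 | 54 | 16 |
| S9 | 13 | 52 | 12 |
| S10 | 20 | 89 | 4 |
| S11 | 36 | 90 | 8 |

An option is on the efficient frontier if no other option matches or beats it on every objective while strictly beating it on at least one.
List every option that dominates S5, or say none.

none

S1: worse on efficacy (51 vs 94).
S2: worse on efficacy (68 vs 94).
S3: worse on side-effect rate (39 vs 24).
S4: worse on side-effect rate (39 vs 24).
S6: worse on side-effect rate (32 vs 24).
S7: worse on side-effect rate (27 vs 24).
S8: worse on efficacy (54 vs 94).
S9: worse on efficacy (52 vs 94).
S10: worse on efficacy (89 vs 94).
S11: worse on side-effect rate (36 vs 24).
No option dominates S5.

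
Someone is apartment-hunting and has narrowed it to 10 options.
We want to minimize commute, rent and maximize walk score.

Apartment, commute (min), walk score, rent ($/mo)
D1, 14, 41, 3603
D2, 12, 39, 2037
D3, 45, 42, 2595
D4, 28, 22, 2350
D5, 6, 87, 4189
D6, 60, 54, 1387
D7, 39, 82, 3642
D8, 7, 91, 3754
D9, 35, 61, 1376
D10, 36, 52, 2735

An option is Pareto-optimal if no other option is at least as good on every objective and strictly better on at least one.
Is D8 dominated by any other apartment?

D1: worse on commute (14 vs 7).
D2: worse on commute (12 vs 7).
D3: worse on commute (45 vs 7).
D4: worse on commute (28 vs 7).
D5: worse on walk score (87 vs 91).
D6: worse on commute (60 vs 7).
D7: worse on commute (39 vs 7).
D9: worse on commute (35 vs 7).
D10: worse on commute (36 vs 7).
No option is at least as good as D8 on every objective and strictly better on one.

No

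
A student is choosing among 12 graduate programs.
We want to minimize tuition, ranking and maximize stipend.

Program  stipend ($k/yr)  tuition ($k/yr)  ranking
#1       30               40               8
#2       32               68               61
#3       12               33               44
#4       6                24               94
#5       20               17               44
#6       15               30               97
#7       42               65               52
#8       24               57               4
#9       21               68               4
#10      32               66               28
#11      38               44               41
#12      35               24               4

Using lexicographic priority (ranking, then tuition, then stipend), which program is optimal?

#12

First minimize ranking: best is 4, kept {#8, #9, #12}.
Then minimize tuition: best is 24, kept {#12}.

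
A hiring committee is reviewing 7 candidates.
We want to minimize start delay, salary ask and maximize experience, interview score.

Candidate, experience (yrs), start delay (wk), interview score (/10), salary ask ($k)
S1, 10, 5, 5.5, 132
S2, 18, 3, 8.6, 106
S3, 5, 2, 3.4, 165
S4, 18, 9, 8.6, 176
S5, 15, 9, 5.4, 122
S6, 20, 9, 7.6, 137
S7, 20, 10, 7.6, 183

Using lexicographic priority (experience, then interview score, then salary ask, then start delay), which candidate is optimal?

S6

First maximize experience: best is 20, kept {S6, S7}.
Then maximize interview score: best is 7.6, kept {S6, S7}.
Then minimize salary ask: best is 137, kept {S6}.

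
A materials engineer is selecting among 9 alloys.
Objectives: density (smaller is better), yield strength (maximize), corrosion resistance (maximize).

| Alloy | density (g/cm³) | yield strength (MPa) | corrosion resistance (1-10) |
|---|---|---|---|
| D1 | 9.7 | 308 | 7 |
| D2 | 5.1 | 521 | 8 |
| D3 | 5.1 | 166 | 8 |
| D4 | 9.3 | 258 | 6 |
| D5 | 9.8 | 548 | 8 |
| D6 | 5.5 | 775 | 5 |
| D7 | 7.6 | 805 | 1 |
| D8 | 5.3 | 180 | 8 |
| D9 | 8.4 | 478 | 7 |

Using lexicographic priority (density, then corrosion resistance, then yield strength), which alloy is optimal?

D2

First minimize density: best is 5.1, kept {D2, D3}.
Then maximize corrosion resistance: best is 8, kept {D2, D3}.
Then maximize yield strength: best is 521, kept {D2}.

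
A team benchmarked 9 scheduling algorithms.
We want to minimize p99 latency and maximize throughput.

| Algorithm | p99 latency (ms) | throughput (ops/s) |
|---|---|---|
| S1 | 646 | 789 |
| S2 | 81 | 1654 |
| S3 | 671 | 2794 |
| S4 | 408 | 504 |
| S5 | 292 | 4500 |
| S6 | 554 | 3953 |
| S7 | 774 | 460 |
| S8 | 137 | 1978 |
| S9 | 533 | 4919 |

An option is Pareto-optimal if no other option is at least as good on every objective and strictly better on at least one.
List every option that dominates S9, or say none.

none

S1: worse on p99 latency (646 vs 533).
S2: worse on throughput (1654 vs 4919).
S3: worse on p99 latency (671 vs 533).
S4: worse on throughput (504 vs 4919).
S5: worse on throughput (4500 vs 4919).
S6: worse on p99 latency (554 vs 533).
S7: worse on p99 latency (774 vs 533).
S8: worse on throughput (1978 vs 4919).
No option dominates S9.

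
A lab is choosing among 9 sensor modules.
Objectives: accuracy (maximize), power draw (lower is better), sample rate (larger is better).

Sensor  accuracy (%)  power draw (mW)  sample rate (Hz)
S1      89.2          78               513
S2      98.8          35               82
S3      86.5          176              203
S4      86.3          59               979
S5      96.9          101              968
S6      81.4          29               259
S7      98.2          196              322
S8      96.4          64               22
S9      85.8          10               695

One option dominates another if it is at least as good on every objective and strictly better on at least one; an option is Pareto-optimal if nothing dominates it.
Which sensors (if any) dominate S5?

none

S1: worse on accuracy (89.2 vs 96.9).
S2: worse on sample rate (82 vs 968).
S3: worse on accuracy (86.5 vs 96.9).
S4: worse on accuracy (86.3 vs 96.9).
S6: worse on accuracy (81.4 vs 96.9).
S7: worse on power draw (196 vs 101).
S8: worse on accuracy (96.4 vs 96.9).
S9: worse on accuracy (85.8 vs 96.9).
No option dominates S5.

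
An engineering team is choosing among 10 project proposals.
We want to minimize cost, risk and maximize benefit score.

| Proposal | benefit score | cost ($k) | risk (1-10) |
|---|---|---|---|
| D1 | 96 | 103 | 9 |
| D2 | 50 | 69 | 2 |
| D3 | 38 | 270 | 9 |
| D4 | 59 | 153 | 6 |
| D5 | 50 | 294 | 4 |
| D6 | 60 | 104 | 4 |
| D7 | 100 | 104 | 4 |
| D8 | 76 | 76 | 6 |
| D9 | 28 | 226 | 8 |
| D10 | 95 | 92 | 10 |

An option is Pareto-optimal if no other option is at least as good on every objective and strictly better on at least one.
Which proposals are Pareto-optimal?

D1, D2, D7, D8, D10

D1: not dominated.
D2: not dominated (best cost).
D3: dominated by D1 (benefit score 96≥38, cost 103≤270, risk 9≤9).
D4: dominated by D6 (benefit score 60≥59, cost 104≤153, risk 4≤6).
D5: dominated by D2 (benefit score 50≥50, cost 69≤294, risk 2≤4).
D6: dominated by D7 (benefit score 100≥60, cost 104≤104, risk 4≤4).
D7: not dominated (best benefit score).
D8: not dominated.
D9: dominated by D2 (benefit score 50≥28, cost 69≤226, risk 2≤8).
D10: not dominated.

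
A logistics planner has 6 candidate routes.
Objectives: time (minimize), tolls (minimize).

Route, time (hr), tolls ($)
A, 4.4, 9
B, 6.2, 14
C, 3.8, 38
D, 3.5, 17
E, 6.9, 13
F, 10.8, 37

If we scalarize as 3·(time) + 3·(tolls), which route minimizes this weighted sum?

A

A: 3·4.4 + 3·9 = 40.2
B: 3·6.2 + 3·14 = 60.6
C: 3·3.8 + 3·38 = 125.4
D: 3·3.5 + 3·17 = 61.5
E: 3·6.9 + 3·13 = 59.7
F: 3·10.8 + 3·37 = 143.4
Lowest: A at 40.2.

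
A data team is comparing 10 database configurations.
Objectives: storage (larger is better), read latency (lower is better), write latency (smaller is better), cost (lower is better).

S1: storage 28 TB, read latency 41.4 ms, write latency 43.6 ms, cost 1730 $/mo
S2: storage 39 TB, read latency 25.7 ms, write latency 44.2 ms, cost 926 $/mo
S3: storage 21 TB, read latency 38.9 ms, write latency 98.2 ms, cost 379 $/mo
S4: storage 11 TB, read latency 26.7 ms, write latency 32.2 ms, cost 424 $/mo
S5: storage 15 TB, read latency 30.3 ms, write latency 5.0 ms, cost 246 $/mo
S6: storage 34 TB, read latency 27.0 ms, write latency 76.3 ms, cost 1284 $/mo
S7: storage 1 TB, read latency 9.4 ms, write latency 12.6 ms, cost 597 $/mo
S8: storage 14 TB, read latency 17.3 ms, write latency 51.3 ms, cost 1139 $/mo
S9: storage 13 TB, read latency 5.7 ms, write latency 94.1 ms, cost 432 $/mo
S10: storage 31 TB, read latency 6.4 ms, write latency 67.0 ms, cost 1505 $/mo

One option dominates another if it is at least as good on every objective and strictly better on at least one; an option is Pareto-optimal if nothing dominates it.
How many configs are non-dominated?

9

S1: not dominated.
S2: not dominated (best storage).
S3: not dominated.
S4: not dominated.
S5: not dominated (best write latency).
S6: dominated by S2 (storage 39≥34, read latency 25.7≤27.0, write latency 44.2≤76.3, cost 926≤1284).
S7: not dominated.
S8: not dominated.
S9: not dominated (best read latency).
S10: not dominated.
Pareto-optimal: S1, S2, S3, S4, S5, S7, S8, S9, S10 → 9.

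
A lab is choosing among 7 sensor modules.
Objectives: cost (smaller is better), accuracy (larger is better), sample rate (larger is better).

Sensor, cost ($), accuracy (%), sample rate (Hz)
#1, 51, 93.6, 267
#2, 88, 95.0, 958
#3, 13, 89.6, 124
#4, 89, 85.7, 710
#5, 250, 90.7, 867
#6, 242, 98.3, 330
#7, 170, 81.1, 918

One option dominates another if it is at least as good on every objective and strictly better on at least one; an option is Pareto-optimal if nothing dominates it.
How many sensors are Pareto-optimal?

#1: not dominated.
#2: not dominated (best sample rate).
#3: not dominated (best cost).
#4: dominated by #2 (cost 88≤89, accuracy 95.0≥85.7, sample rate 958≥710).
#5: dominated by #2 (cost 88≤250, accuracy 95.0≥90.7, sample rate 958≥867).
#6: not dominated (best accuracy).
#7: dominated by #2 (cost 88≤170, accuracy 95.0≥81.1, sample rate 958≥918).
Pareto-optimal: #1, #2, #3, #6 → 4.

4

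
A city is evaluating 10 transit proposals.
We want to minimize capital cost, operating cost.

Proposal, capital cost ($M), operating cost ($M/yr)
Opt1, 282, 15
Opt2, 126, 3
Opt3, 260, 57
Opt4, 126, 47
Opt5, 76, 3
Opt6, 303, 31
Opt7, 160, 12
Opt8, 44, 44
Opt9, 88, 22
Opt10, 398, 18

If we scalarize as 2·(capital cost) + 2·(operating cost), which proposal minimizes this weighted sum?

Opt5

Opt1: 2·282 + 2·15 = 594
Opt2: 2·126 + 2·3 = 258
Opt3: 2·260 + 2·57 = 634
Opt4: 2·126 + 2·47 = 346
Opt5: 2·76 + 2·3 = 158
Opt6: 2·303 + 2·31 = 668
Opt7: 2·160 + 2·12 = 344
Opt8: 2·44 + 2·44 = 176
Opt9: 2·88 + 2·22 = 220
Opt10: 2·398 + 2·18 = 832
Lowest: Opt5 at 158.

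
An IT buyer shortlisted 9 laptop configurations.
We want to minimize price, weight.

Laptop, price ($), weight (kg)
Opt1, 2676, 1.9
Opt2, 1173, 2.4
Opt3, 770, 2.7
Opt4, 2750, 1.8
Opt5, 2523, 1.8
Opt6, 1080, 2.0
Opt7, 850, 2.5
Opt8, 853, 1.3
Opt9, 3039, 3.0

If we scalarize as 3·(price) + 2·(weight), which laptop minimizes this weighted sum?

Opt3

Opt1: 3·2676 + 2·1.9 = 8031.8
Opt2: 3·1173 + 2·2.4 = 3523.8
Opt3: 3·770 + 2·2.7 = 2315.4
Opt4: 3·2750 + 2·1.8 = 8253.6
Opt5: 3·2523 + 2·1.8 = 7572.6
Opt6: 3·1080 + 2·2.0 = 3244.0
Opt7: 3·850 + 2·2.5 = 2555.0
Opt8: 3·853 + 2·1.3 = 2561.6
Opt9: 3·3039 + 2·3.0 = 9123.0
Lowest: Opt3 at 2315.4.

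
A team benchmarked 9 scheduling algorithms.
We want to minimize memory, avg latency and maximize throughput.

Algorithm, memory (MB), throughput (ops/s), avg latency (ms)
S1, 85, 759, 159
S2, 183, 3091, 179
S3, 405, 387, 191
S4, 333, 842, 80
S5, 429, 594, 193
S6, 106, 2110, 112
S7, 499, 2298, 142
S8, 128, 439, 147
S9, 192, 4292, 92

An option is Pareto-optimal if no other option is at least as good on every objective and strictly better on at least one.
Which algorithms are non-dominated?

S1, S2, S4, S6, S9

S1: not dominated (best memory).
S2: not dominated.
S3: dominated by S1 (memory 85≤405, throughput 759≥387, avg latency 159≤191).
S4: not dominated (best avg latency).
S5: dominated by S1 (memory 85≤429, throughput 759≥594, avg latency 159≤193).
S6: not dominated.
S7: dominated by S9 (memory 192≤499, throughput 4292≥2298, avg latency 92≤142).
S8: dominated by S6 (memory 106≤128, throughput 2110≥439, avg latency 112≤147).
S9: not dominated (best throughput).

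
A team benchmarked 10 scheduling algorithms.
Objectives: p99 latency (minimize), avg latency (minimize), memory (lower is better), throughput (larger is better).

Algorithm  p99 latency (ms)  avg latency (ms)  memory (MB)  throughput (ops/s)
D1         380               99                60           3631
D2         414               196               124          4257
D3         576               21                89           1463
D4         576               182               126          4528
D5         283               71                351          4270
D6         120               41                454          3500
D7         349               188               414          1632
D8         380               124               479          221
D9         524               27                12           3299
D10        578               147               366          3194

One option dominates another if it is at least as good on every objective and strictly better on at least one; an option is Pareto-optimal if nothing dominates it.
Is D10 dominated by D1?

Yes

D1 vs D10: p99 latency 380≤578, avg latency 99≤147, memory 60≤366, throughput 3631≥3194 — D1 is at least as good on every objective with at least one strict improvement.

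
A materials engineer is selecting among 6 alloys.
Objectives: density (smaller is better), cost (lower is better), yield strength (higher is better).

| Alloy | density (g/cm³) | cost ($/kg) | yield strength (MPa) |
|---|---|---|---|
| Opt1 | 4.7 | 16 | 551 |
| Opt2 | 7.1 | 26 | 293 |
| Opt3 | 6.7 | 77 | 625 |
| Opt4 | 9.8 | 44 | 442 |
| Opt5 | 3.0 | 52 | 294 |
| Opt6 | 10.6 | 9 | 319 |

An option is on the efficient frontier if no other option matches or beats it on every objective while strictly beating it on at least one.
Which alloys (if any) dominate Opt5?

Opt1: worse on density (4.7 vs 3.0).
Opt2: worse on density (7.1 vs 3.0).
Opt3: worse on density (6.7 vs 3.0).
Opt4: worse on density (9.8 vs 3.0).
Opt6: worse on density (10.6 vs 3.0).
No option dominates Opt5.

none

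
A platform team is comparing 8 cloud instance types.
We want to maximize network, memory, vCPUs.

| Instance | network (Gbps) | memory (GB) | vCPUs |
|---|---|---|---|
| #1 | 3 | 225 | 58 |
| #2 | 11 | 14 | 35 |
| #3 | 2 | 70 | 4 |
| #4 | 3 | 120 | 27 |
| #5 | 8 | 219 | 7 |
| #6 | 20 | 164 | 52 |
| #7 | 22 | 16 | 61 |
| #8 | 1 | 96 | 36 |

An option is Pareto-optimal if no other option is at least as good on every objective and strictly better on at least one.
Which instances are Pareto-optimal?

#1: not dominated (best memory).
#2: dominated by #6 (network 20≥11, memory 164≥14, vCPUs 52≥35).
#3: dominated by #1 (network 3≥2, memory 225≥70, vCPUs 58≥4).
#4: dominated by #1 (network 3≥3, memory 225≥120, vCPUs 58≥27).
#5: not dominated.
#6: not dominated.
#7: not dominated (best network).
#8: dominated by #1 (network 3≥1, memory 225≥96, vCPUs 58≥36).

#1, #5, #6, #7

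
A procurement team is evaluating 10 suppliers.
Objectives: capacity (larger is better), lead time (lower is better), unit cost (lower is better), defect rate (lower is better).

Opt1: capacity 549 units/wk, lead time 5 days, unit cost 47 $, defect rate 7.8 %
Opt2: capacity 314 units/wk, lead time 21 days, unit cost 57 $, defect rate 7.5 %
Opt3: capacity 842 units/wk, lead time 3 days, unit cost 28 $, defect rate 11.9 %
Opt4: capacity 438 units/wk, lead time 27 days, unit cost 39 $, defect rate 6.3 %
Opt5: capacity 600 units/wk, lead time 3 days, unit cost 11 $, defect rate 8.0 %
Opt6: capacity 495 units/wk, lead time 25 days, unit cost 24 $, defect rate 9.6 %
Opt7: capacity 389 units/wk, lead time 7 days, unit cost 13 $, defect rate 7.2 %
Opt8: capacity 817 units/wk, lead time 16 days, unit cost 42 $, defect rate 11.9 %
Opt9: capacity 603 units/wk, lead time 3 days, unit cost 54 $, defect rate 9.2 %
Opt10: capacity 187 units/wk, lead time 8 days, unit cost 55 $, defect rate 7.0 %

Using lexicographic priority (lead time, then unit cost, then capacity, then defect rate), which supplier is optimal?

Opt5

First minimize lead time: best is 3, kept {Opt3, Opt5, Opt9}.
Then minimize unit cost: best is 11, kept {Opt5}.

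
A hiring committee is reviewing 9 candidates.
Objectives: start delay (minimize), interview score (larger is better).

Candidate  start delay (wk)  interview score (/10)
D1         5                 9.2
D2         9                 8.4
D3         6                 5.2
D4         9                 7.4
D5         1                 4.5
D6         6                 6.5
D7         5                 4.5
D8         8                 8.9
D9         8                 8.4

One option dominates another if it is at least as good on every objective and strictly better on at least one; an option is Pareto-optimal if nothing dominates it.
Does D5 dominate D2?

No

D5 vs D2: D5 is worse on interview score (4.5 vs 8.4), so it does not dominate D2.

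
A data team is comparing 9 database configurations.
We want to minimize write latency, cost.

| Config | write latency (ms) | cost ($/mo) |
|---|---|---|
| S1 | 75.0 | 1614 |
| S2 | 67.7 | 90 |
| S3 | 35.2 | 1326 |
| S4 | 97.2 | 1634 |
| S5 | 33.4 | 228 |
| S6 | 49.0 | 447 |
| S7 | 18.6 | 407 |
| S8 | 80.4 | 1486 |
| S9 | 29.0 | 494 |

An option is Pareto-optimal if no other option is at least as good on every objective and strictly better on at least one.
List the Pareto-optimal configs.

S2, S5, S7

S1: dominated by S2 (write latency 67.7≤75.0, cost 90≤1614).
S2: not dominated (best cost).
S3: dominated by S5 (write latency 33.4≤35.2, cost 228≤1326).
S4: dominated by S1 (write latency 75.0≤97.2, cost 1614≤1634).
S5: not dominated.
S6: dominated by S5 (write latency 33.4≤49.0, cost 228≤447).
S7: not dominated (best write latency).
S8: dominated by S2 (write latency 67.7≤80.4, cost 90≤1486).
S9: dominated by S7 (write latency 18.6≤29.0, cost 407≤494).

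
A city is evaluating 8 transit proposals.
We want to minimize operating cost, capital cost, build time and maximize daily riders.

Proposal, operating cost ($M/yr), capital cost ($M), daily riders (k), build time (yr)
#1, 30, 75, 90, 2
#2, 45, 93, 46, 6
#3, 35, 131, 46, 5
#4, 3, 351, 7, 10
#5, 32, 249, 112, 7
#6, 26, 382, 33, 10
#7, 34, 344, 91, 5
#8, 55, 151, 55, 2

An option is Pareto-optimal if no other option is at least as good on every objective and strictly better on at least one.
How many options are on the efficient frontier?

5

#1: not dominated (best capital cost).
#2: dominated by #1 (operating cost 30≤45, capital cost 75≤93, daily riders 90≥46, build time 2≤6).
#3: dominated by #1 (operating cost 30≤35, capital cost 75≤131, daily riders 90≥46, build time 2≤5).
#4: not dominated (best operating cost).
#5: not dominated (best daily riders).
#6: not dominated.
#7: not dominated.
#8: dominated by #1 (operating cost 30≤55, capital cost 75≤151, daily riders 90≥55, build time 2≤2).
Pareto-optimal: #1, #4, #5, #6, #7 → 5.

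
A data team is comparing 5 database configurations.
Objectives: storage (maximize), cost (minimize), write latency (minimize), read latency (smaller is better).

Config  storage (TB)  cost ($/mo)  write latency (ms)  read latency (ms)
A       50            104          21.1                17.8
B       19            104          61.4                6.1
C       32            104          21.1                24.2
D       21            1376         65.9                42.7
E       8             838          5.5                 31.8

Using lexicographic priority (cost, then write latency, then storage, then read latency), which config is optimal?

First minimize cost: best is 104, kept {A, B, C}.
Then minimize write latency: best is 21.1, kept {A, C}.
Then maximize storage: best is 50, kept {A}.

A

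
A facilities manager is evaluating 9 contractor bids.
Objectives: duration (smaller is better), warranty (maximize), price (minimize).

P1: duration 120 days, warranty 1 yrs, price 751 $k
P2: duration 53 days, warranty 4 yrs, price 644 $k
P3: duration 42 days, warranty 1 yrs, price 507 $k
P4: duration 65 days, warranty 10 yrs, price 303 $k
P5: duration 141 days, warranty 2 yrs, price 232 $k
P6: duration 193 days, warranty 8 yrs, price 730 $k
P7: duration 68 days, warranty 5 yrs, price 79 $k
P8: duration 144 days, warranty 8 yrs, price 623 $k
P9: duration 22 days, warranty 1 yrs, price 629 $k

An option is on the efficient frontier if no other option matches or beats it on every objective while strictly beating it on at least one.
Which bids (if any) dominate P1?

P2: duration 53≤120, warranty 4≥1, price 644≤751 — dominates P1.
P3: duration 42≤120, warranty 1≥1, price 507≤751 — dominates P1.
P4: duration 65≤120, warranty 10≥1, price 303≤751 — dominates P1.
P7: duration 68≤120, warranty 5≥1, price 79≤751 — dominates P1.
P9: duration 22≤120, warranty 1≥1, price 629≤751 — dominates P1.
Others (P5, P6, P8) are each worse than P1 on at least one objective.

P2, P3, P4, P7, P9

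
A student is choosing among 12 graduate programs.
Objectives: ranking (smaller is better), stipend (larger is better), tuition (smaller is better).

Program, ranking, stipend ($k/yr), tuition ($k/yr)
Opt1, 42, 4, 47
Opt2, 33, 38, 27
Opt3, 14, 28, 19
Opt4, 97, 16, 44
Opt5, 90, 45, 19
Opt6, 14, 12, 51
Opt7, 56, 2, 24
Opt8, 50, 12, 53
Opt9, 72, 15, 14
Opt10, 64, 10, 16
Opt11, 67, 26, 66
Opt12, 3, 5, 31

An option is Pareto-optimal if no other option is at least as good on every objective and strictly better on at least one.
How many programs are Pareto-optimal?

Opt1: dominated by Opt2 (ranking 33≤42, stipend 38≥4, tuition 27≤47).
Opt2: not dominated.
Opt3: not dominated.
Opt4: dominated by Opt2 (ranking 33≤97, stipend 38≥16, tuition 27≤44).
Opt5: not dominated (best stipend).
Opt6: dominated by Opt3 (ranking 14≤14, stipend 28≥12, tuition 19≤51).
Opt7: dominated by Opt3 (ranking 14≤56, stipend 28≥2, tuition 19≤24).
Opt8: dominated by Opt2 (ranking 33≤50, stipend 38≥12, tuition 27≤53).
Opt9: not dominated (best tuition).
Opt10: not dominated.
Opt11: dominated by Opt2 (ranking 33≤67, stipend 38≥26, tuition 27≤66).
Opt12: not dominated (best ranking).
Pareto-optimal: Opt2, Opt3, Opt5, Opt9, Opt10, Opt12 → 6.

6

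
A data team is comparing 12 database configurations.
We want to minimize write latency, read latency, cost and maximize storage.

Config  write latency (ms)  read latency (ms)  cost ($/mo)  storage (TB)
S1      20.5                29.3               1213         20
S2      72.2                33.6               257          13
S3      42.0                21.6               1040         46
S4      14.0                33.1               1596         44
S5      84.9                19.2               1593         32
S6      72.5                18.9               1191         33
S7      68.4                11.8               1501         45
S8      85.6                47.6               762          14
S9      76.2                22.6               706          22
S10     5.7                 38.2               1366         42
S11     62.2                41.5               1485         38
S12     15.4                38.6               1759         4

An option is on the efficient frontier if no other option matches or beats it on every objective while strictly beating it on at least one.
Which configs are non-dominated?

S1, S2, S3, S4, S6, S7, S9, S10

S1: not dominated.
S2: not dominated (best cost).
S3: not dominated (best storage).
S4: not dominated.
S5: dominated by S6 (write latency 72.5≤84.9, read latency 18.9≤19.2, cost 1191≤1593, storage 33≥32).
S6: not dominated.
S7: not dominated (best read latency).
S8: dominated by S9 (write latency 76.2≤85.6, read latency 22.6≤47.6, cost 706≤762, storage 22≥14).
S9: not dominated.
S10: not dominated (best write latency).
S11: dominated by S3 (write latency 42.0≤62.2, read latency 21.6≤41.5, cost 1040≤1485, storage 46≥38).
S12: dominated by S4 (write latency 14.0≤15.4, read latency 33.1≤38.6, cost 1596≤1759, storage 44≥4).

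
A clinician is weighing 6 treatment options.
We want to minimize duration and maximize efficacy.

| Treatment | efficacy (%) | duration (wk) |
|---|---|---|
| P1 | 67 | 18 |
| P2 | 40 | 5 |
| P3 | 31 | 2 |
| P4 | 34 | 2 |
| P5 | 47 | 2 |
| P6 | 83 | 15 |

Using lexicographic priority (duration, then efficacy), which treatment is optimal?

P5

First minimize duration: best is 2, kept {P3, P4, P5}.
Then maximize efficacy: best is 47, kept {P5}.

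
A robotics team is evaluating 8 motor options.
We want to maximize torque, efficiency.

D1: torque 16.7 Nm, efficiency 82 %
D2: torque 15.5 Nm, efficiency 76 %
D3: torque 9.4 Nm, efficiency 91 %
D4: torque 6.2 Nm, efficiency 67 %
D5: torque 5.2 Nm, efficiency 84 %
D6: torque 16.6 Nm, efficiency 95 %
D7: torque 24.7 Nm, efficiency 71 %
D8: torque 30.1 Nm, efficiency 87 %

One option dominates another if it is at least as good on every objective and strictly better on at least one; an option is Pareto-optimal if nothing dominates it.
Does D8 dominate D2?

Yes

D8 vs D2: torque 30.1≥15.5, efficiency 87≥76 — D8 is at least as good on every objective with at least one strict improvement.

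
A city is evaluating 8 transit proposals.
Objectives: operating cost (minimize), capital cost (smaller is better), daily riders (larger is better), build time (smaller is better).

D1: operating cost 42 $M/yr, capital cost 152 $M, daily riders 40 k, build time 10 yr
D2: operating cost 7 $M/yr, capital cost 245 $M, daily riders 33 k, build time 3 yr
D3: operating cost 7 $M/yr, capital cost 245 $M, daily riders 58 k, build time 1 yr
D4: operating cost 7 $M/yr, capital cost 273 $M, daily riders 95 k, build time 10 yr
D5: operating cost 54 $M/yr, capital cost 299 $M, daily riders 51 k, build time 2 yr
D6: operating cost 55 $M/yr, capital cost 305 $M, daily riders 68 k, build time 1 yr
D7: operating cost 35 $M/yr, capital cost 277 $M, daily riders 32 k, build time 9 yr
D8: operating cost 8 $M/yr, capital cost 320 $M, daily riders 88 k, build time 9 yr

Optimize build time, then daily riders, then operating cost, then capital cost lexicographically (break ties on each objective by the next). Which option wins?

First minimize build time: best is 1, kept {D3, D6}.
Then maximize daily riders: best is 68, kept {D6}.

D6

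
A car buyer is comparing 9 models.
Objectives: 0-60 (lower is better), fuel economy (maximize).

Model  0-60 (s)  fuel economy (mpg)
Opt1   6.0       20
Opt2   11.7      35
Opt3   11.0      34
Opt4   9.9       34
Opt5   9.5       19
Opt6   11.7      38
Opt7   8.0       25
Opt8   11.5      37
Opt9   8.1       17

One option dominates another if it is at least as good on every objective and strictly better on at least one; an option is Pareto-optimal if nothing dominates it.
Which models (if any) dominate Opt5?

Opt1, Opt7

Opt1: 0-60 6.0≤9.5, fuel economy 20≥19 — dominates Opt5.
Opt7: 0-60 8.0≤9.5, fuel economy 25≥19 — dominates Opt5.
Others (Opt2, Opt3, Opt4, Opt6, Opt8, Opt9) are each worse than Opt5 on at least one objective.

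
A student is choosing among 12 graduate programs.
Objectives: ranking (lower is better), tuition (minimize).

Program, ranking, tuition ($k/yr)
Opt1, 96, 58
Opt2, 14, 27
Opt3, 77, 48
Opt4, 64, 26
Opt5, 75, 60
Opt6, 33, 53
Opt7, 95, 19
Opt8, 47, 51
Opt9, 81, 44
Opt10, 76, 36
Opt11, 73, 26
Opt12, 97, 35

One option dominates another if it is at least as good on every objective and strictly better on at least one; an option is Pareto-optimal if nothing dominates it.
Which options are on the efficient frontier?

Opt1: dominated by Opt2 (ranking 14≤96, tuition 27≤58).
Opt2: not dominated (best ranking).
Opt3: dominated by Opt2 (ranking 14≤77, tuition 27≤48).
Opt4: not dominated.
Opt5: dominated by Opt2 (ranking 14≤75, tuition 27≤60).
Opt6: dominated by Opt2 (ranking 14≤33, tuition 27≤53).
Opt7: not dominated (best tuition).
Opt8: dominated by Opt2 (ranking 14≤47, tuition 27≤51).
Opt9: dominated by Opt2 (ranking 14≤81, tuition 27≤44).
Opt10: dominated by Opt2 (ranking 14≤76, tuition 27≤36).
Opt11: dominated by Opt4 (ranking 64≤73, tuition 26≤26).
Opt12: dominated by Opt2 (ranking 14≤97, tuition 27≤35).

Opt2, Opt4, Opt7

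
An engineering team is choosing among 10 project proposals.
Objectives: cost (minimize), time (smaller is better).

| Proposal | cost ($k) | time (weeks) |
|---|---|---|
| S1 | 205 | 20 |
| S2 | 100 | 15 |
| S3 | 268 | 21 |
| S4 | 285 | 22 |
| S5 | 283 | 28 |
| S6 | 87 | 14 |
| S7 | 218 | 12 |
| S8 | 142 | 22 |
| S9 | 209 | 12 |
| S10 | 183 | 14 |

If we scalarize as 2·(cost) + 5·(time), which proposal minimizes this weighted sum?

S1: 2·205 + 5·20 = 510
S2: 2·100 + 5·15 = 275
S3: 2·268 + 5·21 = 641
S4: 2·285 + 5·22 = 680
S5: 2·283 + 5·28 = 706
S6: 2·87 + 5·14 = 244
S7: 2·218 + 5·12 = 496
S8: 2·142 + 5·22 = 394
S9: 2·209 + 5·12 = 478
S10: 2·183 + 5·14 = 436
Lowest: S6 at 244.

S6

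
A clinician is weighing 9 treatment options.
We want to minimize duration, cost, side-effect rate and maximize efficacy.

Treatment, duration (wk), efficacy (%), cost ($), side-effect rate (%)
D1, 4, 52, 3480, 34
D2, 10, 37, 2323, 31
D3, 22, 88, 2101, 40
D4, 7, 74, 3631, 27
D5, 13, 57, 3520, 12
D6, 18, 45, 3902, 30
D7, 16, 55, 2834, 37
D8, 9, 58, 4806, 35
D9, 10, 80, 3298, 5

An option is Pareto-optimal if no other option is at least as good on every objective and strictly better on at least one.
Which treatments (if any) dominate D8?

D4

D4: duration 7≤9, efficacy 74≥58, cost 3631≤4806, side-effect rate 27≤35 — dominates D8.
Others (D1, D2, D3, D5, D6, D7, D9) are each worse than D8 on at least one objective.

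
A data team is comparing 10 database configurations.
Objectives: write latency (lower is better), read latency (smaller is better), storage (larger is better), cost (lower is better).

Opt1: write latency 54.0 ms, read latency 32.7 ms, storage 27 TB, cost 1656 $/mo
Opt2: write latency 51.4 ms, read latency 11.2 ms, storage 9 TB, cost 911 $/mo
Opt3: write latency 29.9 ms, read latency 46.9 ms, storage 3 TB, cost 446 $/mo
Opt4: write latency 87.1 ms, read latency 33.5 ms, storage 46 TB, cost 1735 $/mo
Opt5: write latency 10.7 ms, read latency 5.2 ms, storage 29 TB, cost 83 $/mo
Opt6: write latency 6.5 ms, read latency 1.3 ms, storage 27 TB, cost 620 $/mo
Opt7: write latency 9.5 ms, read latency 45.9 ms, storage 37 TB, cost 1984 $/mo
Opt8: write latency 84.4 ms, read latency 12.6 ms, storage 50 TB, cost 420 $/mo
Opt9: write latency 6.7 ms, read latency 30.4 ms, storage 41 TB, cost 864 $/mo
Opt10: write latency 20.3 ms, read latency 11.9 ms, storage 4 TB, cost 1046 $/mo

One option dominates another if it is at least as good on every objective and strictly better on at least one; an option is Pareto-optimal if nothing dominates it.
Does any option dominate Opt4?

Opt8 vs Opt4: write latency 84.4≤87.1, read latency 12.6≤33.5, storage 50≥46, cost 420≤1735 — Opt8 is at least as good on every objective and strictly better on at least one, so Opt8 dominates Opt4.

Yes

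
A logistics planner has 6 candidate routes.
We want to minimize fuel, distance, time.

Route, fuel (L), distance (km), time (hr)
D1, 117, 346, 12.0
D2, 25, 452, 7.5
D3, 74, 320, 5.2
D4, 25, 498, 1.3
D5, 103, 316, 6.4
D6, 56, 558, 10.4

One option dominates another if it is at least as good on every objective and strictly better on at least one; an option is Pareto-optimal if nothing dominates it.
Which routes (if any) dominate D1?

D3, D5

D3: fuel 74≤117, distance 320≤346, time 5.2≤12.0 — dominates D1.
D5: fuel 103≤117, distance 316≤346, time 6.4≤12.0 — dominates D1.
Others (D2, D4, D6) are each worse than D1 on at least one objective.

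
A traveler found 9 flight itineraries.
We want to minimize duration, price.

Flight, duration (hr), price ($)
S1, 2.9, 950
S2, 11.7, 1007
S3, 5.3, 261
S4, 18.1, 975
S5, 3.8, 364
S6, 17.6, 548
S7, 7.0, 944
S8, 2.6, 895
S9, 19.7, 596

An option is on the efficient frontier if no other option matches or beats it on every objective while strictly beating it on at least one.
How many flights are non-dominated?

S1: dominated by S8 (duration 2.6≤2.9, price 895≤950).
S2: dominated by S1 (duration 2.9≤11.7, price 950≤1007).
S3: not dominated (best price).
S4: dominated by S1 (duration 2.9≤18.1, price 950≤975).
S5: not dominated.
S6: dominated by S3 (duration 5.3≤17.6, price 261≤548).
S7: dominated by S3 (duration 5.3≤7.0, price 261≤944).
S8: not dominated (best duration).
S9: dominated by S3 (duration 5.3≤19.7, price 261≤596).
Pareto-optimal: S3, S5, S8 → 3.

3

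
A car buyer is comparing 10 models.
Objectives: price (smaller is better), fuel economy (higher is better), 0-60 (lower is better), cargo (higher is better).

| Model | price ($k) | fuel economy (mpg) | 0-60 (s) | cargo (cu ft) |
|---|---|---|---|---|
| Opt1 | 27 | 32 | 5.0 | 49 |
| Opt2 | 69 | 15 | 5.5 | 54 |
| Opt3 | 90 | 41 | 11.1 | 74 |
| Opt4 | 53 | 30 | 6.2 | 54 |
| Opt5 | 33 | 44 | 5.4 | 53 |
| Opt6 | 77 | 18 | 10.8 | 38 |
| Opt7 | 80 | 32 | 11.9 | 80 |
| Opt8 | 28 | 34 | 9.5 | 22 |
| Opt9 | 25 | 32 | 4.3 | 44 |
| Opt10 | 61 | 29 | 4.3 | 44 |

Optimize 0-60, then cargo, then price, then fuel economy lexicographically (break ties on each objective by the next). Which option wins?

First minimize 0-60: best is 4.3, kept {Opt9, Opt10}.
Then maximize cargo: best is 44, kept {Opt9, Opt10}.
Then minimize price: best is 25, kept {Opt9}.

Opt9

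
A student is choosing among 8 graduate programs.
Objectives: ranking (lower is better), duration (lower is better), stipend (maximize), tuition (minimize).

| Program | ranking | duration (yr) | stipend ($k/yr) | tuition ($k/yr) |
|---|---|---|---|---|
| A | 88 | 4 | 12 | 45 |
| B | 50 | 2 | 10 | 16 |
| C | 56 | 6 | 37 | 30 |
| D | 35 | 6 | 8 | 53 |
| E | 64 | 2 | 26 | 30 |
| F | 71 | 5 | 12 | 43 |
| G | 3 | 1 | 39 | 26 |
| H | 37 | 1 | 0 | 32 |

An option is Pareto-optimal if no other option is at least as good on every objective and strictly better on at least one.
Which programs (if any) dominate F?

E: ranking 64≤71, duration 2≤5, stipend 26≥12, tuition 30≤43 — dominates F.
G: ranking 3≤71, duration 1≤5, stipend 39≥12, tuition 26≤43 — dominates F.
Others (A, B, C, D, H) are each worse than F on at least one objective.

E, G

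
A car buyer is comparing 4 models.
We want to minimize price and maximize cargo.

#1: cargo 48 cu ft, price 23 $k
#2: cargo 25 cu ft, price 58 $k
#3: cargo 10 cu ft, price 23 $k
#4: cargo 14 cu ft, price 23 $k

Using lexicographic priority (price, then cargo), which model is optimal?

First minimize price: best is 23, kept {#1, #3, #4}.
Then maximize cargo: best is 48, kept {#1}.

#1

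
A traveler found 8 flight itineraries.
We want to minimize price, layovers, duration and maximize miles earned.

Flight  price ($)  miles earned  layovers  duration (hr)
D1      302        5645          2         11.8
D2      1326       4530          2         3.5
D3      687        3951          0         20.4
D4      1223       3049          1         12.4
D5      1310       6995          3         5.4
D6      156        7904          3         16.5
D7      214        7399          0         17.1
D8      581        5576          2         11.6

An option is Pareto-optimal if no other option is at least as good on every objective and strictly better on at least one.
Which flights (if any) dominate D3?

D7

D7: price 214≤687, miles earned 7399≥3951, layovers 0≤0, duration 17.1≤20.4 — dominates D3.
Others (D1, D2, D4, D5, D6, D8) are each worse than D3 on at least one objective.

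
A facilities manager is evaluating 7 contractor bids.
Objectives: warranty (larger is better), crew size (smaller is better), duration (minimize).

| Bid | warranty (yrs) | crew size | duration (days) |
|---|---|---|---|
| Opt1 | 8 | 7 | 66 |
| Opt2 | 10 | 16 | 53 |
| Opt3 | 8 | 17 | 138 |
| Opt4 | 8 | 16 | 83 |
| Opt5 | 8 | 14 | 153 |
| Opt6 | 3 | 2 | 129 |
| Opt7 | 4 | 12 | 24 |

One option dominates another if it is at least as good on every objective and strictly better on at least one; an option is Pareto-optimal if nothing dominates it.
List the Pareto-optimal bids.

Opt1, Opt2, Opt6, Opt7

Opt1: not dominated.
Opt2: not dominated (best warranty).
Opt3: dominated by Opt1 (warranty 8≥8, crew size 7≤17, duration 66≤138).
Opt4: dominated by Opt1 (warranty 8≥8, crew size 7≤16, duration 66≤83).
Opt5: dominated by Opt1 (warranty 8≥8, crew size 7≤14, duration 66≤153).
Opt6: not dominated (best crew size).
Opt7: not dominated (best duration).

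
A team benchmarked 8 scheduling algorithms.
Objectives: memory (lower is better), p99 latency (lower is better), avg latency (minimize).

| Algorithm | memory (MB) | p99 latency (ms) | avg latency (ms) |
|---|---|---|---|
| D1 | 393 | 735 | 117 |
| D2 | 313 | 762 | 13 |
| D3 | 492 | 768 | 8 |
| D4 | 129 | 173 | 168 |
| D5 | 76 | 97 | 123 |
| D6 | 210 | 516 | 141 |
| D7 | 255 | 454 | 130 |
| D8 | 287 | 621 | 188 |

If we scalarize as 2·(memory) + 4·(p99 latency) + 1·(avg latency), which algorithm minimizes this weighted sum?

D1: 2·393 + 4·735 + 1·117 = 3843
D2: 2·313 + 4·762 + 1·13 = 3687
D3: 2·492 + 4·768 + 1·8 = 4064
D4: 2·129 + 4·173 + 1·168 = 1118
D5: 2·76 + 4·97 + 1·123 = 663
D6: 2·210 + 4·516 + 1·141 = 2625
D7: 2·255 + 4·454 + 1·130 = 2456
D8: 2·287 + 4·621 + 1·188 = 3246
Lowest: D5 at 663.

D5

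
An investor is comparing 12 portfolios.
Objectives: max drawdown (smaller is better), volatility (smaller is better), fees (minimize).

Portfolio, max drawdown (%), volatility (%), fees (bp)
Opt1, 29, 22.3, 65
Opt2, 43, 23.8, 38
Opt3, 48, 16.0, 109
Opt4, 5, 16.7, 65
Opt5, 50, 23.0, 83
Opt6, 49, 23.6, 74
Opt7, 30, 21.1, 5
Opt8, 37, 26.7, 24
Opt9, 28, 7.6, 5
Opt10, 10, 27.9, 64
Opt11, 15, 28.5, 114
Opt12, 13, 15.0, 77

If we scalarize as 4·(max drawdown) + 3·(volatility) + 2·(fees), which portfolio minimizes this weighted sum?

Opt9

Opt1: 4·29 + 3·22.3 + 2·65 = 312.9
Opt2: 4·43 + 3·23.8 + 2·38 = 319.4
Opt3: 4·48 + 3·16.0 + 2·109 = 458.0
Opt4: 4·5 + 3·16.7 + 2·65 = 200.1
Opt5: 4·50 + 3·23.0 + 2·83 = 435.0
Opt6: 4·49 + 3·23.6 + 2·74 = 414.8
Opt7: 4·30 + 3·21.1 + 2·5 = 193.3
Opt8: 4·37 + 3·26.7 + 2·24 = 276.1
Opt9: 4·28 + 3·7.6 + 2·5 = 144.8
Opt10: 4·10 + 3·27.9 + 2·64 = 251.7
Opt11: 4·15 + 3·28.5 + 2·114 = 373.5
Opt12: 4·13 + 3·15.0 + 2·77 = 251.0
Lowest: Opt9 at 144.8.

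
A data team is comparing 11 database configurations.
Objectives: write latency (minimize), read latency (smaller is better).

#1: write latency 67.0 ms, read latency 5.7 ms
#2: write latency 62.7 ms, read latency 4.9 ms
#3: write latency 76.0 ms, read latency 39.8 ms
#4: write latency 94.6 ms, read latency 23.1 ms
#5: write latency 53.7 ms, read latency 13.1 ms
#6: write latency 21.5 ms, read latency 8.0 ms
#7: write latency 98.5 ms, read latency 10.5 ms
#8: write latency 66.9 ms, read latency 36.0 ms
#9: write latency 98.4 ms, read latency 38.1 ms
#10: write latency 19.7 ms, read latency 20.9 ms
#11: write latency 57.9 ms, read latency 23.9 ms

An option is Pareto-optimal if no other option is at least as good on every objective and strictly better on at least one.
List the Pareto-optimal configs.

#1: dominated by #2 (write latency 62.7≤67.0, read latency 4.9≤5.7).
#2: not dominated (best read latency).
#3: dominated by #1 (write latency 67.0≤76.0, read latency 5.7≤39.8).
#4: dominated by #1 (write latency 67.0≤94.6, read latency 5.7≤23.1).
#5: dominated by #6 (write latency 21.5≤53.7, read latency 8.0≤13.1).
#6: not dominated.
#7: dominated by #1 (write latency 67.0≤98.5, read latency 5.7≤10.5).
#8: dominated by #2 (write latency 62.7≤66.9, read latency 4.9≤36.0).
#9: dominated by #1 (write latency 67.0≤98.4, read latency 5.7≤38.1).
#10: not dominated (best write latency).
#11: dominated by #5 (write latency 53.7≤57.9, read latency 13.1≤23.9).

#2, #6, #10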